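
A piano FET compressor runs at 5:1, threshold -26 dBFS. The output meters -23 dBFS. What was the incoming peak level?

Post-compression overshoot = -23 − (-26) = 3 dB.
Undo the ratio: input overshoot = 3 × 5 = 15 dB, giving input = -11 dBFS.

-11 dBFS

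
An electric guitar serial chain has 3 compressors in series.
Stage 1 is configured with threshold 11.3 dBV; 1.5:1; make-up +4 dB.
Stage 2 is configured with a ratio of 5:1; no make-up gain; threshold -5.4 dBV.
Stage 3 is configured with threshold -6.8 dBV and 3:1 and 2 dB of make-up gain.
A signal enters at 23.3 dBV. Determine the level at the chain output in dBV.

-2.42 dBV

Stage 1: overshoot 12 dB → 12/1.5 = 8 dB → 19.3 dBV; +4 dB make-up → 23.3 dBV.
Stage 2: 28.7 dB above -5.4 dBV, reduced 5:1 to 5.74 dB above → 0.34 dBV.
Stage 3: 0.34 dBV is 7.14 dB over -6.8 dBV; at 3:1 that becomes 2.38 dB over, giving -4.42 dBV; +2 dB make-up → -2.42 dBV.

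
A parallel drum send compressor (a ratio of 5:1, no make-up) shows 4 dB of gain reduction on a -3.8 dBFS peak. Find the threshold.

Gain reduction = -3.8 − (-7.8) = 4 dB; output overshoot = GR / (R − 1) = 4 / 4 = 1 dB.
Threshold = output − output overshoot = -7.8 − 1 = -8.8 dBFS.

-8.8 dBFS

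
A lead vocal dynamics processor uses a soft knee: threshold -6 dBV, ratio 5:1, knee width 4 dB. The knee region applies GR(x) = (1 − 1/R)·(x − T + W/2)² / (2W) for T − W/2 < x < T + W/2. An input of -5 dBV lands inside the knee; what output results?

x − T + W/2 = -5 − (-6) + 2 = 3.
GR = (1 − 1/5) × 3² / 8 = 0.8 × 9 / 8 = 0.9 dB.
Output = -5 − 0.9 = -5.9 dBV.

-5.9 dBV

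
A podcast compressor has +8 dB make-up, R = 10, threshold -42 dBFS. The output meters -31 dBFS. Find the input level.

-12 dBFS

Remove make-up: -31 − 8 = -39 dBFS.
That's 3 dB above the -42 dBFS threshold.
Before 10:1 compression the overshoot was 3 × 10 = 30 dB, so input = -42 + 30 = -12 dBFS.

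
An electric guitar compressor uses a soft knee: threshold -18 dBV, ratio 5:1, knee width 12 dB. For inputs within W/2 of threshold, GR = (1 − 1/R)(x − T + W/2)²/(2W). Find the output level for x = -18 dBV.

x − T + W/2 = -18 − (-18) + 6 = 6.
GR = (1 − 1/5) × 6² / 24 = 0.8 × 36 / 24 = 1.2 dB.
Output = -18 − 1.2 = -19.2 dBV.

-19.2 dBV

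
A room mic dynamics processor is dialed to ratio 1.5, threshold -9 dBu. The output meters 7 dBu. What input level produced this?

Post-compression overshoot = 7 − (-9) = 16 dB.
Undo the ratio: input overshoot = 16 × 1.5 = 24 dB, giving input = 15 dBu.

15 dBu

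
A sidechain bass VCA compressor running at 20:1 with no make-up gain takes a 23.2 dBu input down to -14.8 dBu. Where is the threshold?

-16.8 dBu

Let T be the threshold. Output overshoot = (input overshoot)/R, so -14.8 − T = (23.2 − T)/20.
20·(-14.8 − T) = 23.2 − T → 19·T = -296 − 23.2 = -319.2.
T = -319.2/19 = -16.8 dBu.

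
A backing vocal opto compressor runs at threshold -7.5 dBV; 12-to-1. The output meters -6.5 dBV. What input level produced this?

4.5 dBV

The compressed level sits -6.5 − (-7.5) = 1 dB over threshold.
Undo the ratio: input overshoot = 1 × 12 = 12 dB, giving input = 4.5 dBV.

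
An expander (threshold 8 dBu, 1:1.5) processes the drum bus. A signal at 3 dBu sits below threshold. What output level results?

0.5 dBu

Undershoot = 8 − 3 = 5 dB.
At 1:1.5, that expands to 7.5 dB under threshold.
Output = 8 − 7.5 = 0.5 dBu.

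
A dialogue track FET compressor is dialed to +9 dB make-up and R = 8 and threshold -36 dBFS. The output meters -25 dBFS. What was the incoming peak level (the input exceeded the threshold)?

-20 dBFS

Remove make-up: -25 − 9 = -34 dBFS.
The compressed level sits -34 − (-36) = 2 dB over threshold.
Before 8:1 compression the overshoot was 2 × 8 = 16 dB, so input = -36 + 16 = -20 dBFS.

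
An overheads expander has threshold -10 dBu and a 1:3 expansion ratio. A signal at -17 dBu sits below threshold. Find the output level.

The input is 7 dB below the -10 dBu threshold.
A 1:3 expander multiplies undershoot by 3: 7 × 3 = 21 dB below threshold.
Output = -10 − 21 = -31 dBu.

-31 dBu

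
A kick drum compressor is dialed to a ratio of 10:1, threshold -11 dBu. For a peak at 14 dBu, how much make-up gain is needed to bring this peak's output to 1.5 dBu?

10 dB

Without make-up, output = threshold + overshoot/10 = -11 + 2.5 = -8.5 dBu.
Gap to target: 10 dB.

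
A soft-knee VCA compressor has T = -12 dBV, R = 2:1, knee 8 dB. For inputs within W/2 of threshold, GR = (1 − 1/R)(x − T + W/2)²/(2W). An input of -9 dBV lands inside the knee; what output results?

-10.53125 dBV

x − T + W/2 = -9 − (-12) + 4 = 7.
GR = (1 − 1/2) × 7² / 16 = 0.5 × 49 / 16 = 1.53125 dB.
Output = -9 − 1.53125 = -10.53125 dBV.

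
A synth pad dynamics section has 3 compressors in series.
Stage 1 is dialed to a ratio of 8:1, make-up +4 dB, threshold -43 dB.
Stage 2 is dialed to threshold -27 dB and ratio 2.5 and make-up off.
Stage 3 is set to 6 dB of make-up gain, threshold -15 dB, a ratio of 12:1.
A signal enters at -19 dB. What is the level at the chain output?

Stage 1: -19 dB is 24 dB over -43 dB; at 8:1 that becomes 3 dB over, giving -40 dB; +4 dB make-up → -36 dB.
Stage 2: -36 dB is at or below the -27 dB threshold — no compression; output -36 dB.
Stage 3: -36 dB is at or below the -15 dB threshold — no compression; make-up brings it to -30 dB.

-30 dB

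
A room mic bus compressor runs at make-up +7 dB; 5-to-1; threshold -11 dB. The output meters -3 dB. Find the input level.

Before make-up, the level was -3 − 7 = -10 dB.
That's 1 dB above the -11 dB threshold.
Undo the ratio: input overshoot = 1 × 5 = 5 dB, giving input = -6 dB.

-6 dB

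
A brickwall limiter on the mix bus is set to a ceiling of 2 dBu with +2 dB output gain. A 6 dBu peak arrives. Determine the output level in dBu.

4 dBu

The limiter clamps the peak to its 2 dBu ceiling.
Output gain then adds 2 dB: 2 + 2 = 4 dBu.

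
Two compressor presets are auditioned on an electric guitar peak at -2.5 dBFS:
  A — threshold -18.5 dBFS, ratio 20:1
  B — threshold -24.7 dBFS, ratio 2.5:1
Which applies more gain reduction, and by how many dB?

A: GR = 16 − 16/20 = 15.2 dB.
B: GR = 22.2 − 22.2/2.5 = 13.32 dB.
A applies 1.88 dB more gain reduction.

A, by 1.88 dB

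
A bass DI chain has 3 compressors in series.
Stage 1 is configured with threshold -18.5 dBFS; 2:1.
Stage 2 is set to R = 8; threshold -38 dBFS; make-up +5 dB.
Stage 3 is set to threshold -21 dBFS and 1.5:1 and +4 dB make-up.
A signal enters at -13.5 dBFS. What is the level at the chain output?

-26.25 dBFS

Stage 1: overshoot 5 dB → 5/2 = 2.5 dB → -16 dBFS.
Stage 2: 22 dB above -38 dBFS, reduced 8:1 to 2.75 dB above → -35.25 dBFS; +5 dB make-up → -30.25 dBFS.
Stage 3: -30.25 dBFS is at or below the -21 dBFS threshold — no compression; make-up brings it to -26.25 dBFS.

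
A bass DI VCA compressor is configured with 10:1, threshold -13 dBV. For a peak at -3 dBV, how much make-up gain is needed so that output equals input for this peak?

9 dB

Without make-up, output = threshold + overshoot/10 = -13 + 1 = -12 dBV.
Gap to target: 9 dB.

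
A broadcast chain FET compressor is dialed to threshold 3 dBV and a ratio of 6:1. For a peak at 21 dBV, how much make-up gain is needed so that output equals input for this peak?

Without make-up, output = threshold + overshoot/6 = 3 + 3 = 6 dBV.
Gap to target: 15 dB.

15 dB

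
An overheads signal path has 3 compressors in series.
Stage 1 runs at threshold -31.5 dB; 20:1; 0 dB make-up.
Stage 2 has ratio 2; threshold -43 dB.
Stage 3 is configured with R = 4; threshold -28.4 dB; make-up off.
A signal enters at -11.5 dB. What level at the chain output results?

Stage 1: overshoot 20 dB → 20/20 = 1 dB → -30.5 dB.
Stage 2: 12.5 dB above -43 dB, reduced 2:1 to 6.25 dB above → -36.75 dB.
Stage 3: -36.75 dB ≤ -28.4 dB, so stage 3 doesn't engage; output -36.75 dB.

-36.75 dB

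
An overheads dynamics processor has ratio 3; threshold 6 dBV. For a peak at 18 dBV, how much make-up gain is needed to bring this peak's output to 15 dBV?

5 dB

Overshoot 12 dB → 12/3 = 4 dB after compression, so the compressed level is 6 + 4 = 10 dBV.
Make-up = target − compressed = 15 − 10 = 5 dB.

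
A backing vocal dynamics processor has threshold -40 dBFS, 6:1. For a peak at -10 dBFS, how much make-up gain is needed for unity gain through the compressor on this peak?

25 dB

Overshoot 30 dB → 30/6 = 5 dB after compression, so the compressed level is -40 + 5 = -35 dBFS.
Make-up = target − compressed = -10 − (-35) = 25 dB.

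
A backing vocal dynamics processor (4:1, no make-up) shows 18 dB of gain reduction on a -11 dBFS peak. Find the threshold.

Input is 24 dB above T (since output overshoot × R = input overshoot: (-29 − T)·4 = -11 − T gives T = -35 dBFS).
Check: -35 + (-11 − (-35))/4 = -35 + 6 = -29 dBFS. ✓

-35 dBFS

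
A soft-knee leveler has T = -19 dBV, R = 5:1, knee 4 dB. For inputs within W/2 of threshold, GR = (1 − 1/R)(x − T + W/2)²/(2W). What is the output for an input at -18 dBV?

x − T + W/2 = -18 − (-19) + 2 = 3.
GR = (1 − 1/5) × 3² / 8 = 0.8 × 9 / 8 = 0.9 dB.
Output = -18 − 0.9 = -18.9 dBV.

-18.9 dBV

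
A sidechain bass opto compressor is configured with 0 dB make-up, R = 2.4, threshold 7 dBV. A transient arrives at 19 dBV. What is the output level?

12 dBV

The input is 12 dB above the 7 dBV threshold.
At 2.4:1 the overshoot is divided by 2.4, leaving 5 dB above threshold.
So the level is 7 + 5 = 12 dBV.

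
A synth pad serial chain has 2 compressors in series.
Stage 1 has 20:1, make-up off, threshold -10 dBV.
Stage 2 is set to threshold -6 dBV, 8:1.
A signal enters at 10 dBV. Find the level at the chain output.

Stage 1: 20 dB above -10 dBV, reduced 20:1 to 1 dB above → -9 dBV.
Stage 2: -9 dBV is at or below the -6 dBV threshold — no compression; output -9 dBV.

-9 dBV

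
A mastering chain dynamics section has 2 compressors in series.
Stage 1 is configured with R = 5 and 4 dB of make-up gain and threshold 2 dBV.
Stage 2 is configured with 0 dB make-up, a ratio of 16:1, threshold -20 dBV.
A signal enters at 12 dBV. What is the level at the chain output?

Stage 1: overshoot 10 dB → 10/5 = 2 dB → 4 dBV; +4 dB make-up → 8 dBV.
Stage 2: 28 dB above -20 dBV, reduced 16:1 to 1.75 dB above → -18.25 dBV.

-18.25 dBV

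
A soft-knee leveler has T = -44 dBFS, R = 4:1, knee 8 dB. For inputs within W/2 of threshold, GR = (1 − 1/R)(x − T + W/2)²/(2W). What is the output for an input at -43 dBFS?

x − T + W/2 = -43 − (-44) + 4 = 5.
GR = (1 − 1/4) × 5² / 16 = 0.75 × 25 / 16 = 1.171875 dB.
Output = -43 − 1.171875 = -44.171875 dBFS.

-44.171875 dBFS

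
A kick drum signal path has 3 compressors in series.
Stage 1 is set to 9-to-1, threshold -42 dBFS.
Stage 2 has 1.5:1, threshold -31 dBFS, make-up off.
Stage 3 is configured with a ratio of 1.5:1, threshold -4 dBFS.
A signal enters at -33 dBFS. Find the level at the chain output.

Stage 1: overshoot 9 dB → 9/9 = 1 dB → -41 dBFS.
Stage 2: -41 dBFS ≤ -31 dBFS, so stage 2 doesn't engage; output -41 dBFS.
Stage 3: -41 dBFS is at or below the -4 dBFS threshold — no compression; output -41 dBFS.

-41 dBFS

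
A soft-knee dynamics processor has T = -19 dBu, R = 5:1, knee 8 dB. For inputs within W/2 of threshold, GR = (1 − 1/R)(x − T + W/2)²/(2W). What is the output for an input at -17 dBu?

-18.8 dBu

x − T + W/2 = -17 − (-19) + 4 = 6.
GR = (1 − 1/5) × 6² / 16 = 0.8 × 36 / 16 = 1.8 dB.
Output = -17 − 1.8 = -18.8 dBu.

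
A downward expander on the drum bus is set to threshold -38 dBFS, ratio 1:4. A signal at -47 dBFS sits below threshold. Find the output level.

-74 dBFS

Below threshold, a 1:4 expander applies gain = (4−1)×(T − x) of attenuation.
(4−1) × 9 = 27 dB, so output = -47 − 27 = -74 dBFS.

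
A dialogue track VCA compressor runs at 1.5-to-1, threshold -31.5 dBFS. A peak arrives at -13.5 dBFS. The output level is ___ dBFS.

The input is 18 dB above the -31.5 dBFS threshold.
At 1.5:1 the overshoot is divided by 1.5, leaving 12 dB above threshold.
Output = -31.5 + 12 = -19.5 dBFS.

-19.5 dBFS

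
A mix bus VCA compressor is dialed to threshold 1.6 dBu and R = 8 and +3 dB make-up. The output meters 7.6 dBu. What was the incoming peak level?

25.6 dBu

Before make-up, the level was 7.6 − 3 = 4.6 dBu.
That's 3 dB above the 1.6 dBu threshold.
Before 8:1 compression the overshoot was 3 × 8 = 24 dB, so input = 1.6 + 24 = 25.6 dBu.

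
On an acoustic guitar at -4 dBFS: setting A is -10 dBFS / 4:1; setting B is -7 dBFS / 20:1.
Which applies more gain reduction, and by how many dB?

A, by 1.65 dB

A: 6 dB over, compressed to 1.5 dB over, so 4.5 dB of GR.
B: 3 dB over, compressed to 0.15 dB over, so 2.85 dB of GR.
A reduces 1.65 dB more.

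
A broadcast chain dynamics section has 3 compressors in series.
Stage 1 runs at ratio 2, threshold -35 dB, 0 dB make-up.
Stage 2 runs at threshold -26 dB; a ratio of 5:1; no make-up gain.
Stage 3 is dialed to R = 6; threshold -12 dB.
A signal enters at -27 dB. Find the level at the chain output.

Stage 1: 8 dB above -35 dB, reduced 2:1 to 4 dB above → -31 dB.
Stage 2: -31 dB ≤ -26 dB, so stage 2 doesn't engage; output -31 dB.
Stage 3: below threshold (-31 ≤ -12); passes unchanged; output -31 dB.

-31 dB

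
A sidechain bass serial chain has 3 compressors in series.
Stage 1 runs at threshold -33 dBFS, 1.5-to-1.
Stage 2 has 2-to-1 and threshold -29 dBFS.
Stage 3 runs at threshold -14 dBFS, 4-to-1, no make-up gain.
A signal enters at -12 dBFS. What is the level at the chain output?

Stage 1: 21 dB above -33 dBFS, reduced 1.5:1 to 14 dB above → -19 dBFS.
Stage 2: 10 dB above -29 dBFS, reduced 2:1 to 5 dB above → -24 dBFS.
Stage 3: -24 dBFS is at or below the -14 dBFS threshold — no compression; output -24 dBFS.

-24 dBFS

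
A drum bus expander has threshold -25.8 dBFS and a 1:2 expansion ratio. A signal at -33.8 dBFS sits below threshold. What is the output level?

Undershoot = (-25.8) − (-33.8) = 8 dB.
At 1:2, that expands to 16 dB under threshold.
Output = -25.8 − 16 = -41.8 dBFS.

-41.8 dBFS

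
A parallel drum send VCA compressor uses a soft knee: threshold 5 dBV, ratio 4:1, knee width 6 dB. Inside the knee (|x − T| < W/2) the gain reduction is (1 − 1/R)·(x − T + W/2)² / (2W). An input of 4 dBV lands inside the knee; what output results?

x − T + W/2 = 4 − 5 + 3 = 2.
GR = (1 − 1/4) × 2² / 12 = 0.75 × 4 / 12 = 0.25 dB.
Output = 4 − 0.25 = 3.75 dBV.

3.75 dBV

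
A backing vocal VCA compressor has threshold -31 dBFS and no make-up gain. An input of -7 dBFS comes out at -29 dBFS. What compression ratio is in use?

12:1

Input overshoot = -7 − (-31) = 24 dB; output overshoot = -29 − (-31) = 2 dB.
Ratio = 24 / 2 = 12.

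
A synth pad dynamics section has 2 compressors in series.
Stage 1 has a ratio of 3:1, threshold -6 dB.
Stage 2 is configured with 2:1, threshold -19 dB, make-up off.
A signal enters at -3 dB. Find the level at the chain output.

-12 dB

Stage 1: -3 dB is 3 dB over -6 dB; at 3:1 that becomes 1 dB over, giving -5 dB.
Stage 2: overshoot 14 dB → 14/2 = 7 dB → -12 dB.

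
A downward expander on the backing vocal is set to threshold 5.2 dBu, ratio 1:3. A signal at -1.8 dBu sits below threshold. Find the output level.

-15.8 dBu

Undershoot = 5.2 − (-1.8) = 7 dB.
At 1:3, that expands to 21 dB under threshold.
Output = 5.2 − 21 = -15.8 dBu.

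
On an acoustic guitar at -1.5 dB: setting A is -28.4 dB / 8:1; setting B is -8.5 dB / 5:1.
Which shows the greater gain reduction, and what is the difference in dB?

A: overshoot 26.9 dB → output overshoot 3.3625 dB → GR 23.5375 dB.
B: overshoot 7 dB → output overshoot 1.4 dB → GR 5.6 dB.
A reduces 17.9375 dB more.

A, by 17.9375 dB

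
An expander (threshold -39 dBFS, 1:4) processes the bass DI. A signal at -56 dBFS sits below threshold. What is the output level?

Undershoot = (-39) − (-56) = 17 dB.
At 1:4, that expands to 68 dB under threshold.
Output = -39 − 68 = -107 dBFS.

-107 dBFS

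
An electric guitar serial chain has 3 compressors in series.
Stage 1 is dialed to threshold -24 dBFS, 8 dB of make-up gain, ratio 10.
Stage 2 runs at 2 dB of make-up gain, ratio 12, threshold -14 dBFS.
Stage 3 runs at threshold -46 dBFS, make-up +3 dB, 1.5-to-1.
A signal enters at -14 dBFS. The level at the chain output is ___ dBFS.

-21 dBFS

Stage 1: overshoot 10 dB → 10/10 = 1 dB → -23 dBFS; +8 dB make-up → -15 dBFS.
Stage 2: below threshold (-15 ≤ -14); passes unchanged; make-up brings it to -13 dBFS.
Stage 3: overshoot 33 dB → 33/1.5 = 22 dB → -24 dBFS; +3 dB make-up → -21 dBFS.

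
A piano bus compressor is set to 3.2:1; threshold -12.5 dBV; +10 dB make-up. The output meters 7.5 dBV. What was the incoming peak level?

Remove make-up: 7.5 − 10 = -2.5 dBV.
Post-compression overshoot = -2.5 − (-12.5) = 10 dB.
Before 3.2:1 compression the overshoot was 10 × 3.2 = 32 dB, so input = -12.5 + 32 = 19.5 dBV.

19.5 dBV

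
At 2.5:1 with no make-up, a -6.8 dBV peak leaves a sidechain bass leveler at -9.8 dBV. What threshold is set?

Gain reduction = -6.8 − (-9.8) = 3 dB; output overshoot = GR / (R − 1) = 3 / 1.5 = 2 dB.
Threshold = output − output overshoot = -9.8 − 2 = -11.8 dBV.

-11.8 dBV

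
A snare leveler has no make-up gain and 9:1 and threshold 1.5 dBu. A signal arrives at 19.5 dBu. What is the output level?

19.5 dBu sits 18 dB over threshold.
At 9:1 the overshoot is divided by 9, leaving 2 dB above threshold.
Output = 1.5 + 2 = 3.5 dBu.

3.5 dBu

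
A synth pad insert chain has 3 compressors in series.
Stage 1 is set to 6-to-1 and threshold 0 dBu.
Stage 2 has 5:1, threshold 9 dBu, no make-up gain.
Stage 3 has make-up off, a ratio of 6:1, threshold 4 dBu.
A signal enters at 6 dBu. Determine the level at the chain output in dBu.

Stage 1: 6 dBu is 6 dB over 0 dBu; at 6:1 that becomes 1 dB over, giving 1 dBu.
Stage 2: 1 dBu ≤ 9 dBu, so stage 2 doesn't engage; output 1 dBu.
Stage 3: 1 dBu ≤ 4 dBu, so stage 3 doesn't engage; output 1 dBu.

1 dBu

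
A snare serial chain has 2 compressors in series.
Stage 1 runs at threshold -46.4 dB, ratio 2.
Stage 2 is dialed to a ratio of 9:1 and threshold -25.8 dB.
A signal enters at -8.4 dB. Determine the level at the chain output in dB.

-27.4 dB

Stage 1: overshoot 38 dB → 38/2 = 19 dB → -27.4 dB.
Stage 2: -27.4 dB ≤ -25.8 dB, so stage 2 doesn't engage; output -27.4 dB.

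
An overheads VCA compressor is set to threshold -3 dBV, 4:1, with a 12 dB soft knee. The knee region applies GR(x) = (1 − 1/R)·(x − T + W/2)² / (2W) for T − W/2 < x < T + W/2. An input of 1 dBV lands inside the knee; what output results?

x − T + W/2 = 1 − (-3) + 6 = 10.
GR = (1 − 1/4) × 10² / 24 = 0.75 × 100 / 24 = 3.125 dB.
Output = 1 − 3.125 = -2.125 dBV.

-2.125 dBV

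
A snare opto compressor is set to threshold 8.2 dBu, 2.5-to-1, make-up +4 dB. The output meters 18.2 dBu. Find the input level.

Remove make-up: 18.2 − 4 = 14.2 dBu.
That's 6 dB above the 8.2 dBu threshold.
Before 2.5:1 compression the overshoot was 6 × 2.5 = 15 dB, so input = 8.2 + 15 = 23.2 dBu.

23.2 dBu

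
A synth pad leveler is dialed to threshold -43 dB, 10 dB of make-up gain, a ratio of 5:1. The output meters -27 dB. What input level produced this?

Before make-up, the level was -27 − 10 = -37 dB.
That's 6 dB above the -43 dB threshold.
Input overshoot = R × output overshoot = 30 dB → input = -43 + 30 = -13 dB.

-13 dB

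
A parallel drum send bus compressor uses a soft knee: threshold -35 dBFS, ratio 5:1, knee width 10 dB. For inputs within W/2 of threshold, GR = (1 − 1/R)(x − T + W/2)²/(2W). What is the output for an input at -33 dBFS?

-34.96 dBFS

x − T + W/2 = -33 − (-35) + 5 = 7.
GR = (1 − 1/5) × 7² / 20 = 0.8 × 49 / 20 = 1.96 dB.
Output = -33 − 1.96 = -34.96 dBFS.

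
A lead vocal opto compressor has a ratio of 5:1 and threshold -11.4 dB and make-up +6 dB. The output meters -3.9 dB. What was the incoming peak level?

Remove make-up: -3.9 − 6 = -9.9 dB.
Post-compression overshoot = -9.9 − (-11.4) = 1.5 dB.
Input overshoot = R × output overshoot = 7.5 dB → input = -11.4 + 7.5 = -3.9 dB.

-3.9 dB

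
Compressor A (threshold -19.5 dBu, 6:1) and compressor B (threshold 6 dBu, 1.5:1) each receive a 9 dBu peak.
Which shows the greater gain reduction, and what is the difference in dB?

A: GR = 28.5 − 28.5/6 = 23.75 dB.
B: GR = 3 − 3/1.5 = 1 dB.
A reduces 22.75 dB more.

A, by 22.75 dB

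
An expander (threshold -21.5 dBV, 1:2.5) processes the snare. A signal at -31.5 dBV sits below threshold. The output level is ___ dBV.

Below threshold, a 1:2.5 expander applies gain = (2.5−1)×(T − x) of attenuation.
(2.5−1) × 10 = 15 dB, so output = -31.5 − 15 = -46.5 dBV.

-46.5 dBV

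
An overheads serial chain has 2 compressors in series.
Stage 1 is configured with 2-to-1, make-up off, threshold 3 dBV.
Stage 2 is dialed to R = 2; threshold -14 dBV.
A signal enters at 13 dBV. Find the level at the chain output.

Stage 1: overshoot 10 dB → 10/2 = 5 dB → 8 dBV.
Stage 2: 8 dBV is 22 dB over -14 dBV; at 2:1 that becomes 11 dB over, giving -3 dBV.

-3 dBV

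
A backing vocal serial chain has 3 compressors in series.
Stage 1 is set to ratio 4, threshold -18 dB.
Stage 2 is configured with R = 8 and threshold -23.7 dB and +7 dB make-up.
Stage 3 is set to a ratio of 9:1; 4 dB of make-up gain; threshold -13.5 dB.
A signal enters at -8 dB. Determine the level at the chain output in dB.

Stage 1: -8 dB is 10 dB over -18 dB; at 4:1 that becomes 2.5 dB over, giving -15.5 dB.
Stage 2: overshoot 8.2 dB → 8.2/8 = 1.025 dB → -22.675 dB; +7 dB make-up → -15.675 dB.
Stage 3: -15.675 dB is at or below the -13.5 dB threshold — no compression; make-up brings it to -11.675 dB.

-11.675 dB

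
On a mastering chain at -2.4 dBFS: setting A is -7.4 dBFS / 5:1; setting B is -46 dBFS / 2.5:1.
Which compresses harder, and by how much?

B, by 22.16 dB

A: 5 dB over, compressed to 1 dB over, so 4 dB of GR.
B: 43.6 dB over, compressed to 17.44 dB over, so 26.16 dB of GR.
B reduces 22.16 dB more.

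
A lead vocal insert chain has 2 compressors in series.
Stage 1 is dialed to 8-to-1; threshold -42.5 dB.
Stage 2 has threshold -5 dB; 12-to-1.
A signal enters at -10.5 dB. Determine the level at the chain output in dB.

Stage 1: -10.5 dB is 32 dB over -42.5 dB; at 8:1 that becomes 4 dB over, giving -38.5 dB.
Stage 2: -38.5 dB ≤ -5 dB, so stage 2 doesn't engage; output -38.5 dB.

-38.5 dB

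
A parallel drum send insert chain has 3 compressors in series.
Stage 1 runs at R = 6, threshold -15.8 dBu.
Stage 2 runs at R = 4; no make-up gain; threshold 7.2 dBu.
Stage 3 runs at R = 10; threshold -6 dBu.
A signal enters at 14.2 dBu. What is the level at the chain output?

Stage 1: overshoot 30 dB → 30/6 = 5 dB → -10.8 dBu.
Stage 2: below threshold (-10.8 ≤ 7.2); passes unchanged; output -10.8 dBu.
Stage 3: below threshold (-10.8 ≤ -6); passes unchanged; output -10.8 dBu.

-10.8 dBu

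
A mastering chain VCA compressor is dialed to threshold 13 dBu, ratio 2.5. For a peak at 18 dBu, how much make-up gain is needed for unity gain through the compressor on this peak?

3 dB

Without make-up, output = threshold + overshoot/2.5 = 13 + 2 = 15 dBu.
Gap to target: 3 dB.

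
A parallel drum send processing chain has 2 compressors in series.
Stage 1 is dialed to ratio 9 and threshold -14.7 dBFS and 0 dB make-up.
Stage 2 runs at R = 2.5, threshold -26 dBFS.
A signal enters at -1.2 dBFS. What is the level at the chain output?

Stage 1: -1.2 dBFS is 13.5 dB over -14.7 dBFS; at 9:1 that becomes 1.5 dB over, giving -13.2 dBFS.
Stage 2: -13.2 dBFS is 12.8 dB over -26 dBFS; at 2.5:1 that becomes 5.12 dB over, giving -20.88 dBFS.

-20.88 dBFS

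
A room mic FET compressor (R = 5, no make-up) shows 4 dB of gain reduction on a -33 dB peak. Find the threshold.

Gain reduction = -33 − (-37) = 4 dB; output overshoot = GR / (R − 1) = 4 / 4 = 1 dB.
Threshold = output − output overshoot = -37 − 1 = -38 dB.

-38 dB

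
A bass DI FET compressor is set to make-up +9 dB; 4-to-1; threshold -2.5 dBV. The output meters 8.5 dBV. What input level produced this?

Stripping the +9 dB make-up gives -0.5 dBV at the gain stage.
Post-compression overshoot = -0.5 − (-2.5) = 2 dB.
Before 4:1 compression the overshoot was 2 × 4 = 8 dB, so input = -2.5 + 8 = 5.5 dBV.

5.5 dBV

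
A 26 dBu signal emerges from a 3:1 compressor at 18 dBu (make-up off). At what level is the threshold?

14 dBu

Let T be the threshold. Output overshoot = (input overshoot)/R, so 18 − T = (26 − T)/3.
3·(18 − T) = 26 − T → 2·T = 54 − 26 = 28.
T = 28/2 = 14 dBu.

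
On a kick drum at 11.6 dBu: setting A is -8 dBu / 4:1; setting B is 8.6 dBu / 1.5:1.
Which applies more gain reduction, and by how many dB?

A, by 13.7 dB

A: GR = 19.6 − 19.6/4 = 14.7 dB.
B: GR = 3 − 3/1.5 = 1 dB.
A reduces 13.7 dB more.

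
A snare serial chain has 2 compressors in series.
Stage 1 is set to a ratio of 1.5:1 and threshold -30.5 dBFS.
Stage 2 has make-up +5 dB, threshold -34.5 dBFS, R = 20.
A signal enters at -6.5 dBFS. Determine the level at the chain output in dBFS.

-28.5 dBFS

Stage 1: overshoot 24 dB → 24/1.5 = 16 dB → -14.5 dBFS.
Stage 2: -14.5 dBFS is 20 dB over -34.5 dBFS; at 20:1 that becomes 1 dB over, giving -33.5 dBFS; +5 dB make-up → -28.5 dBFS.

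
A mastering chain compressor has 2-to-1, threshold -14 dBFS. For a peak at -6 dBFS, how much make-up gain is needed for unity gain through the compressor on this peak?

The peak compresses to -14 + 8/2 = -10 dBFS.
To reach -6 dBFS requires -6 − (-10) = 4 dB of make-up.

4 dB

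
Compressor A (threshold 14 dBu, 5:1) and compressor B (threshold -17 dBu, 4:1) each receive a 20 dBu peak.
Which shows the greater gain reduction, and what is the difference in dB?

A: overshoot 6 dB → output overshoot 1.2 dB → GR 4.8 dB.
B: overshoot 37 dB → output overshoot 9.25 dB → GR 27.75 dB.
B applies 22.95 dB more gain reduction.

B, by 22.95 dB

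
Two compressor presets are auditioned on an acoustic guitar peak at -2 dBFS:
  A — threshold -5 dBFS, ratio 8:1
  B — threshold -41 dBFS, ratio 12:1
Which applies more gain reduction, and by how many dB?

A: GR = 3 − 3/8 = 2.625 dB.
B: GR = 39 − 39/12 = 35.75 dB.
Difference: 33.125 dB in favour of B.

B, by 33.125 dB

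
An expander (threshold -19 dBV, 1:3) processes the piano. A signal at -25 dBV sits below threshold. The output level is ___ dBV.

The input is 6 dB below the -19 dBV threshold.
A 1:3 expander multiplies undershoot by 3: 6 × 3 = 18 dB below threshold.
Output = -19 − 18 = -37 dBV.

-37 dBV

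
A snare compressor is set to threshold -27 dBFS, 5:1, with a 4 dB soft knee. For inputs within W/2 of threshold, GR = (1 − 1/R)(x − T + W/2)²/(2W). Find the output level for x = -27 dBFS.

x − T + W/2 = -27 − (-27) + 2 = 2.
GR = (1 − 1/5) × 2² / 8 = 0.8 × 4 / 8 = 0.4 dB.
Output = -27 − 0.4 = -27.4 dBFS.

-27.4 dBFS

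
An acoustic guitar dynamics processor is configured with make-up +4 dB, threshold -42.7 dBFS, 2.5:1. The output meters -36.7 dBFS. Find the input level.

Remove make-up: -36.7 − 4 = -40.7 dBFS.
The compressed level sits -40.7 − (-42.7) = 2 dB over threshold.
Input overshoot = R × output overshoot = 5 dB → input = -42.7 + 5 = -37.7 dBFS.

-37.7 dBFS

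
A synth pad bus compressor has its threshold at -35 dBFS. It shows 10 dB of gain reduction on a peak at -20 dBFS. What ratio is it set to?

Input overshoot = -20 − (-35) = 15 dB.
Output overshoot = 15 − 10 = 5 dB.
Ratio = input overshoot / output overshoot = 15 / 5 = 3.

3:1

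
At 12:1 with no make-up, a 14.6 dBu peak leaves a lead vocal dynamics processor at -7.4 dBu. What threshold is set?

-9.4 dBu

Input is 24 dB above T (since output overshoot × R = input overshoot: (-7.4 − T)·12 = 14.6 − T gives T = -9.4 dBu).
Check: -9.4 + (14.6 − (-9.4))/12 = -9.4 + 2 = -7.4 dBu. ✓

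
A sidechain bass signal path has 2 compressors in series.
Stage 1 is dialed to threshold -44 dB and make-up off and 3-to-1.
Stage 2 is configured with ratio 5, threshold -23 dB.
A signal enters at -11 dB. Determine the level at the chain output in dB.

Stage 1: -11 dB is 33 dB over -44 dB; at 3:1 that becomes 11 dB over, giving -33 dB.
Stage 2: -33 dB ≤ -23 dB, so stage 2 doesn't engage; output -33 dB.

-33 dB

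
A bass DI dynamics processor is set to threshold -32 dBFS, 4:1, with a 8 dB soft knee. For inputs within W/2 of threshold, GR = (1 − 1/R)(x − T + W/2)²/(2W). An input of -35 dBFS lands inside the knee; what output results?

x − T + W/2 = -35 − (-32) + 4 = 1.
GR = (1 − 1/4) × 1² / 16 = 0.75 × 1 / 16 = 0.046875 dB.
Output = -35 − 0.046875 = -35.046875 dBFS.

-35.046875 dBFS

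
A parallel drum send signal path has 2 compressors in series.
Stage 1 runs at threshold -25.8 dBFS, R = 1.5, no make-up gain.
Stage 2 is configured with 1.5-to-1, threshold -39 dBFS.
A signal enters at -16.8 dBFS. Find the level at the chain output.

Stage 1: overshoot 9 dB → 9/1.5 = 6 dB → -19.8 dBFS.
Stage 2: overshoot 19.2 dB → 19.2/1.5 = 12.8 dB → -26.2 dBFS.

-26.2 dBFS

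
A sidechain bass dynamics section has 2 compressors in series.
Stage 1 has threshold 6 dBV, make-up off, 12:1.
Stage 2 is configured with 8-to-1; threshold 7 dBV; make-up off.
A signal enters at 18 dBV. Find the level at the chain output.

7 dBV

Stage 1: overshoot 12 dB → 12/12 = 1 dB → 7 dBV.
Stage 2: below threshold (7 ≤ 7); passes unchanged; output 7 dBV.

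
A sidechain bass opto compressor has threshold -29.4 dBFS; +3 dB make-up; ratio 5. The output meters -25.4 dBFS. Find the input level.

Before make-up, the level was -25.4 − 3 = -28.4 dBFS.
Post-compression overshoot = -28.4 − (-29.4) = 1 dB.
Undo the ratio: input overshoot = 1 × 5 = 5 dB, giving input = -24.4 dBFS.

-24.4 dBFS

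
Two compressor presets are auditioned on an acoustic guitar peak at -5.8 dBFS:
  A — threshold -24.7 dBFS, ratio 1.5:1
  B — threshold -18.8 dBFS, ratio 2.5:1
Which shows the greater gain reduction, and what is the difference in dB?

A: GR = 18.9 − 18.9/1.5 = 6.3 dB.
B: GR = 13 − 13/2.5 = 7.8 dB.
B applies 1.5 dB more gain reduction.

B, by 1.5 dB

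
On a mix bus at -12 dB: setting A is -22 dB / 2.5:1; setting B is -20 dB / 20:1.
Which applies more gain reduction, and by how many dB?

A: GR = 10 − 10/2.5 = 6 dB.
B: GR = 8 − 8/20 = 7.6 dB.
Difference: 1.6 dB in favour of B.

B, by 1.6 dB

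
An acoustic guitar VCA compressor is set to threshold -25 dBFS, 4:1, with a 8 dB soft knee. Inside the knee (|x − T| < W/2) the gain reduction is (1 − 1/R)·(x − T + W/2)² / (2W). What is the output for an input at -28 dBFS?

x − T + W/2 = -28 − (-25) + 4 = 1.
GR = (1 − 1/4) × 1² / 16 = 0.75 × 1 / 16 = 0.046875 dB.
Output = -28 − 0.046875 = -28.046875 dBFS.

-28.046875 dBFS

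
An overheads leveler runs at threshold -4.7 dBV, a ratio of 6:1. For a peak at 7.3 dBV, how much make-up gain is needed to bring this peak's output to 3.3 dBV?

Overshoot 12 dB → 12/6 = 2 dB after compression, so the compressed level is -4.7 + 2 = -2.7 dBV.
Make-up = target − compressed = 3.3 − (-2.7) = 6 dB.

6 dB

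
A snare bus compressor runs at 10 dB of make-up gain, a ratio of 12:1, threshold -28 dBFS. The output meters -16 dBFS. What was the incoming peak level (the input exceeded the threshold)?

Remove make-up: -16 − 10 = -26 dBFS.
Post-compression overshoot = -26 − (-28) = 2 dB.
Input overshoot = R × output overshoot = 24 dB → input = -28 + 24 = -4 dBFS.

-4 dBFS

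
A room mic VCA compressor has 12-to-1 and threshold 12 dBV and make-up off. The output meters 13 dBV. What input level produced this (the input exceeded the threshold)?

24 dBV

The compressed level sits 13 − 12 = 1 dB over threshold.
Undo the ratio: input overshoot = 1 × 12 = 12 dB, giving input = 24 dBV.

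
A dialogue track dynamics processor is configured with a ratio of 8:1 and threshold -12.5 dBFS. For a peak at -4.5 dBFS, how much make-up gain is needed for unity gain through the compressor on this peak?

Overshoot 8 dB → 8/8 = 1 dB after compression, so the compressed level is -12.5 + 1 = -11.5 dBFS.
Make-up = target − compressed = -4.5 − (-11.5) = 7 dB.

7 dB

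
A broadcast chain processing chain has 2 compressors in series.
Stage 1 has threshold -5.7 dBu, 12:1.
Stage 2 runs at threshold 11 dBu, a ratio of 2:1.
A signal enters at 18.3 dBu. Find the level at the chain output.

-3.7 dBu

Stage 1: 24 dB above -5.7 dBu, reduced 12:1 to 2 dB above → -3.7 dBu.
Stage 2: -3.7 dBu is at or below the 11 dBu threshold — no compression; output -3.7 dBu.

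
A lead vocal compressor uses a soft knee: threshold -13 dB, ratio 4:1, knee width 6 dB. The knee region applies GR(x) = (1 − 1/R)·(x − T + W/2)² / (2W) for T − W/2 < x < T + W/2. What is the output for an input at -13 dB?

-13.5625 dB

x − T + W/2 = -13 − (-13) + 3 = 3.
GR = (1 − 1/4) × 3² / 12 = 0.75 × 9 / 12 = 0.5625 dB.
Output = -13 − 0.5625 = -13.5625 dB.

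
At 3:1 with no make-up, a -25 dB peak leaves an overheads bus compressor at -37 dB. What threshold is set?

Let T be the threshold. Output overshoot = (input overshoot)/R, so -37 − T = (-25 − T)/3.
3·(-37 − T) = -25 − T → 2·T = -111 − (-25) = -86.
T = -86/2 = -43 dB.

-43 dB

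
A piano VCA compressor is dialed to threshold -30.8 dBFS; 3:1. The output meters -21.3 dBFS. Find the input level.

That's 9.5 dB above the -30.8 dBFS threshold.
Undo the ratio: input overshoot = 9.5 × 3 = 28.5 dB, giving input = -2.3 dBFS.

-2.3 dBFS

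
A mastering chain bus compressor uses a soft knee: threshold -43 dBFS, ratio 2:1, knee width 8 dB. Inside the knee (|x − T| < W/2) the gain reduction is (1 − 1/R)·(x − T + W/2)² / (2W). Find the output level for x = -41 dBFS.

x − T + W/2 = -41 − (-43) + 4 = 6.
GR = (1 − 1/2) × 6² / 16 = 0.5 × 36 / 16 = 1.125 dB.
Output = -41 − 1.125 = -42.125 dBFS.

-42.125 dBFS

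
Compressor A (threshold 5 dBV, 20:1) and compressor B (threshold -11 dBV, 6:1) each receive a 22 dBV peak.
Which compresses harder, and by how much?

B, by 11.35 dB

A: 17 dB over, compressed to 0.85 dB over, so 16.15 dB of GR.
B: 33 dB over, compressed to 5.5 dB over, so 27.5 dB of GR.
B reduces 11.35 dB more.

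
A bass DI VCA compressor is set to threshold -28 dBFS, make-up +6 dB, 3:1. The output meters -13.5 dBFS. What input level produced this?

Before make-up, the level was -13.5 − 6 = -19.5 dBFS.
The compressed level sits -19.5 − (-28) = 8.5 dB over threshold.
Before 3:1 compression the overshoot was 8.5 × 3 = 25.5 dB, so input = -28 + 25.5 = -2.5 dBFS.

-2.5 dBFS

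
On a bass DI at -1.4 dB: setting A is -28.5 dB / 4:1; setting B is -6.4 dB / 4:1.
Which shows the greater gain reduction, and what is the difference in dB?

A, by 16.575 dB

A: GR = 27.1 − 27.1/4 = 20.325 dB.
B: GR = 5 − 5/4 = 3.75 dB.
A applies 16.575 dB more gain reduction.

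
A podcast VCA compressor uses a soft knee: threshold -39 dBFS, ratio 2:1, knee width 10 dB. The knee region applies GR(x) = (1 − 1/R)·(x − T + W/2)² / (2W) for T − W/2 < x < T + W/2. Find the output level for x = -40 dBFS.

-40.4 dBFS

x − T + W/2 = -40 − (-39) + 5 = 4.
GR = (1 − 1/2) × 4² / 20 = 0.5 × 16 / 20 = 0.4 dB.
Output = -40 − 0.4 = -40.4 dBFS.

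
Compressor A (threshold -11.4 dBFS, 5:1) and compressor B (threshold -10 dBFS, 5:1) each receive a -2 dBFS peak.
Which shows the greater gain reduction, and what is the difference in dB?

A: overshoot 9.4 dB → output overshoot 1.88 dB → GR 7.52 dB.
B: overshoot 8 dB → output overshoot 1.6 dB → GR 6.4 dB.
Difference: 1.12 dB in favour of A.

A, by 1.12 dB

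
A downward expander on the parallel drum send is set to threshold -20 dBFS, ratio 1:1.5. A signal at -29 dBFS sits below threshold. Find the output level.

-33.5 dBFS

The input is 9 dB below the -20 dBFS threshold.
A 1:1.5 expander multiplies undershoot by 1.5: 9 × 1.5 = 13.5 dB below threshold.
Output = -20 − 13.5 = -33.5 dBFS.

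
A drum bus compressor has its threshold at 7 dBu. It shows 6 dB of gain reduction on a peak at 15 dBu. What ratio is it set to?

4:1

Input overshoot = 15 − 7 = 8 dB.
Output overshoot = 8 − 6 = 2 dB.
Ratio = input overshoot / output overshoot = 8 / 2 = 4.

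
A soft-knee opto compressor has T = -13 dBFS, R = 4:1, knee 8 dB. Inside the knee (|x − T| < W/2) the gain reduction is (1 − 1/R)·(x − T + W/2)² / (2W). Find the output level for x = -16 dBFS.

x − T + W/2 = -16 − (-13) + 4 = 1.
GR = (1 − 1/4) × 1² / 16 = 0.75 × 1 / 16 = 0.046875 dB.
Output = -16 − 0.046875 = -16.046875 dBFS.

-16.046875 dBFS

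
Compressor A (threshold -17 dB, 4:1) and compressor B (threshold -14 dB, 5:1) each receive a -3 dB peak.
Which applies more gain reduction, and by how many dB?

A: GR = 14 − 14/4 = 10.5 dB.
B: GR = 11 − 11/5 = 8.8 dB.
A reduces 1.7 dB more.

A, by 1.7 dB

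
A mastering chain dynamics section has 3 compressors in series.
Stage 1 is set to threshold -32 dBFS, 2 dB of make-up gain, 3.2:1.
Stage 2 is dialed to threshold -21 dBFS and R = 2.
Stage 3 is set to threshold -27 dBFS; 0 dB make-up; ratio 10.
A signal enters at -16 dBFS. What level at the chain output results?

Stage 1: overshoot 16 dB → 16/3.2 = 5 dB → -27 dBFS; +2 dB make-up → -25 dBFS.
Stage 2: below threshold (-25 ≤ -21); passes unchanged; output -25 dBFS.
Stage 3: -25 dBFS is 2 dB over -27 dBFS; at 10:1 that becomes 0.2 dB over, giving -26.8 dBFS.

-26.8 dBFS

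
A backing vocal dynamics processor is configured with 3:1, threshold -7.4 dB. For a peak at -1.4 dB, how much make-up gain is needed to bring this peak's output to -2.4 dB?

Overshoot 6 dB → 6/3 = 2 dB after compression, so the compressed level is -7.4 + 2 = -5.4 dB.
Make-up = target − compressed = -2.4 − (-5.4) = 3 dB.

3 dB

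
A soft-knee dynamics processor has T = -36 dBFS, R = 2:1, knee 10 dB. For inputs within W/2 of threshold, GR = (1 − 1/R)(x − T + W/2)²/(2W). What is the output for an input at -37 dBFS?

-37.4 dBFS

x − T + W/2 = -37 − (-36) + 5 = 4.
GR = (1 − 1/2) × 4² / 20 = 0.5 × 16 / 20 = 0.4 dB.
Output = -37 − 0.4 = -37.4 dBFS.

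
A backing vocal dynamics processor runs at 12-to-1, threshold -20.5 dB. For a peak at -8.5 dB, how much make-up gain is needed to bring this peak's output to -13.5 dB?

6 dB

The peak compresses to -20.5 + 12/12 = -19.5 dB.
To reach -13.5 dB requires -13.5 − (-19.5) = 6 dB of make-up.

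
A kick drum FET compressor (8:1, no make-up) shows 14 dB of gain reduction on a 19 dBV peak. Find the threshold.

3 dBV

Let T be the threshold. Output overshoot = (input overshoot)/R, so 5 − T = (19 − T)/8.
8·(5 − T) = 19 − T → 7·T = 40 − 19 = 21.
T = 21/7 = 3 dBV.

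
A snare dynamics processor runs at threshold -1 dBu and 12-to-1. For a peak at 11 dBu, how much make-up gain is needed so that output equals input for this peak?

11 dB

Overshoot 12 dB → 12/12 = 1 dB after compression, so the compressed level is -1 + 1 = 0 dBu.
Make-up = target − compressed = 11 − 0 = 11 dB.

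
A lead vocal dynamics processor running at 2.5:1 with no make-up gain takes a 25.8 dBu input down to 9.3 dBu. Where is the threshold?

Let T be the threshold. Output overshoot = (input overshoot)/R, so 9.3 − T = (25.8 − T)/2.5.
2.5·(9.3 − T) = 25.8 − T → 1.5·T = 23.25 − 25.8 = -2.55.
T = -2.55/1.5 = -1.7 dBu.

-1.7 dBu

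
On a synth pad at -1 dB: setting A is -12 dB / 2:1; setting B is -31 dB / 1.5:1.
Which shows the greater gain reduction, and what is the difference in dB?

B, by 4.5 dB

A: 11 dB over, compressed to 5.5 dB over, so 5.5 dB of GR.
B: 30 dB over, compressed to 20 dB over, so 10 dB of GR.
Difference: 4.5 dB in favour of B.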